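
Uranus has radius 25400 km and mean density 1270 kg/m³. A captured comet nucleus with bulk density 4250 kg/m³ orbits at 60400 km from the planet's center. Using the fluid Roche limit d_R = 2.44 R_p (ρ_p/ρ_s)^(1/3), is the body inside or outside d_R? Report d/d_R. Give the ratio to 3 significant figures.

d_R = 2.44 × (25400 km) × (1270/4250)^(1/3) = 41430 km
d/d_R = (60400) / (41430) = 1.46
Since d/d_R > 1, the body is outside the Roche limit.

outside; d/d_R ≈ 1.46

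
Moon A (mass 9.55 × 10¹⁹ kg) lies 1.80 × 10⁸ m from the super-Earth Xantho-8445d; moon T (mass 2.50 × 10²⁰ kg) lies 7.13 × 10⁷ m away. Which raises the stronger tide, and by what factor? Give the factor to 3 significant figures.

Compare M/d³ for the two perturbers:
Moon A: (9.55 × 10¹⁹) / (1.80 × 10⁸)³ = 1.638 × 10⁻⁵
Moon T: (2.50 × 10²⁰) / (7.13 × 10⁷)³ = 6.897 × 10⁻⁴
Ratio (larger/smaller) = 42.1

Moon T, by a factor of ≈ 42.1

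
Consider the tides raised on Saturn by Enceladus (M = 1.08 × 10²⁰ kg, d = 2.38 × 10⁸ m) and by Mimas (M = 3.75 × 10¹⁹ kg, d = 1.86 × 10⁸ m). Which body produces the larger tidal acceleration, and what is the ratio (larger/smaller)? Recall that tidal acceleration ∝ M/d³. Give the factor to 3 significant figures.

Enceladus, by a factor of ≈ 1.37

Compare M/d³ for the two perturbers:
Enceladus: (1.08 × 10²⁰) / (2.38 × 10⁸)³ = 8.011 × 10⁻⁶
Mimas: (3.75 × 10¹⁹) / (1.86 × 10⁸)³ = 5.828 × 10⁻⁶
Ratio (larger/smaller) = 1.37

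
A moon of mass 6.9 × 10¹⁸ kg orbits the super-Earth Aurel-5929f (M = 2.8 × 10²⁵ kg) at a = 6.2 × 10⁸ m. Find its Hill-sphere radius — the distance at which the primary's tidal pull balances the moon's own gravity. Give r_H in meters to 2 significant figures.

r_H ≈ a (m/3M)^(1/3)
    = (6.2 × 10⁸) × (6.9 × 10¹⁸ / (3 × 2.8 × 10²⁵))^(1/3)
    = 2.7 × 10⁶ m

2.7 × 10⁶ m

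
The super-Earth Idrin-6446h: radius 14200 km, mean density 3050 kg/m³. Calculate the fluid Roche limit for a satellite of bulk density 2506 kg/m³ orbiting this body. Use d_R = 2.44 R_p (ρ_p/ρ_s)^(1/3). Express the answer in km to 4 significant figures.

36990 km

d_R = 2.44 × 14200 km × (3050/2506)^(1/3)
    = 36990 km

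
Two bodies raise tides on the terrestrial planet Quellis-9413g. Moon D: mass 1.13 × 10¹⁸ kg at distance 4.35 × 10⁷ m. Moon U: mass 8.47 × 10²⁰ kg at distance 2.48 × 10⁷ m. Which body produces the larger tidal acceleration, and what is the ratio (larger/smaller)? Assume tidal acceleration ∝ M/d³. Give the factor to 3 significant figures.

Moon U, by a factor of ≈ 4040

Compare M/d³ for the two perturbers:
Moon D: (1.13 × 10¹⁸) / (4.35 × 10⁷)³ = 1.373 × 10⁻⁵
Moon U: (8.47 × 10²⁰) / (2.48 × 10⁷)³ = 5.553 × 10⁻²
Ratio (larger/smaller) = 4040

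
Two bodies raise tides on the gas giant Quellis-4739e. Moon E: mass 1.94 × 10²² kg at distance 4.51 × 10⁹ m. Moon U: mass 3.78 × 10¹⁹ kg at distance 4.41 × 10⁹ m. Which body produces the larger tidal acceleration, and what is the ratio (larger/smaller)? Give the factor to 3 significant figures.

Moon E, by a factor of ≈ 480

Compare M/d³ for the two perturbers:
Moon E: (1.94 × 10²²) / (4.51 × 10⁹)³ = 2.115 × 10⁻⁷
Moon U: (3.78 × 10¹⁹) / (4.41 × 10⁹)³ = 4.407 × 10⁻¹⁰
Ratio (larger/smaller) = 480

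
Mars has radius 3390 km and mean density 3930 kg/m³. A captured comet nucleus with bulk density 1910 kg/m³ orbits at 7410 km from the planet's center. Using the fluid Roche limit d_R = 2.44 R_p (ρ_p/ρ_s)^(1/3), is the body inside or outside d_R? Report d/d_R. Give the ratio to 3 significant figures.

inside; d/d_R ≈ 0.704

d_R = 2.44 × (3390 km) × (3930/1910)^(1/3) = 10520 km
d/d_R = (7410) / (10520) = 0.704
Since d/d_R < 1, the body is inside the Roche limit.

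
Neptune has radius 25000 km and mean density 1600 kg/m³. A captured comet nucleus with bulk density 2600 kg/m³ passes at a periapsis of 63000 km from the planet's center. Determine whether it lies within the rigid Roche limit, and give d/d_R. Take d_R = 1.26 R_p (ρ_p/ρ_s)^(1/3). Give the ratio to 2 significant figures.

d_R = 1.26 × (25000 km) × (1600/2600)^(1/3) = 26790 km
d/d_R = (63000) / (26790) = 2.4
Since d/d_R > 1, the body is outside the Roche limit.

outside; d/d_R ≈ 2.4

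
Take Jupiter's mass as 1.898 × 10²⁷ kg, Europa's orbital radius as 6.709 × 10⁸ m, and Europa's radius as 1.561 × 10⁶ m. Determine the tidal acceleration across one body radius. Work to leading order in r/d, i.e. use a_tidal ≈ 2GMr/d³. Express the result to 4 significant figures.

1.310 × 10⁻³ m/s²

Δa = 2GMr/d³
   = 2 × (6.674 × 10⁻¹¹) × (1.898 × 10²⁷) × (1.561 × 10⁶) / (6.709 × 10⁸)³
   = 1.310 × 10⁻³ m/s²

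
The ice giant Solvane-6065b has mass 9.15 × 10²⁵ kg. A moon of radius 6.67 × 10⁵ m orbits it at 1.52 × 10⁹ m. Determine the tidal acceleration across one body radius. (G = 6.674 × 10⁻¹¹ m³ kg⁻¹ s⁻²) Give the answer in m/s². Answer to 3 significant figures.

2.32 × 10⁻⁶ m/s²

a_tidal = 2GMr/d³
        = 2 × (6.674 × 10⁻¹¹) × (9.15 × 10²⁵) × (6.67 × 10⁵) / (1.52 × 10⁹)³
        = 2.32 × 10⁻⁶ m/s²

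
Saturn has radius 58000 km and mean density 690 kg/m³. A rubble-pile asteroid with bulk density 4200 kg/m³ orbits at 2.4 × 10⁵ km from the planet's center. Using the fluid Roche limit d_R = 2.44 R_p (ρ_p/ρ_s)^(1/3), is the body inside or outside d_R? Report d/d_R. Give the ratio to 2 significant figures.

outside; d/d_R ≈ 3.1

d_R = 2.44 × (58000 km) × (690/4200)^(1/3) = 77510 km
d/d_R = (2.4 × 10⁵) / (77510) = 3.1
Since d/d_R > 1, the body is outside the Roche limit.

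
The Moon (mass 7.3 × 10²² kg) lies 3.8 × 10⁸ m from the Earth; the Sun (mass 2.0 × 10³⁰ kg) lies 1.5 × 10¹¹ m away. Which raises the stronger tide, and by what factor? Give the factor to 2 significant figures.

Tidal acceleration ∝ M/d³, so compare M/d³ for each.
The Moon: (7.3 × 10²²) / (3.8 × 10⁸)³ = 1.330 × 10⁻³
The Sun: (2.0 × 10³⁰) / (1.5 × 10¹¹)³ = 5.926 × 10⁻⁴
Ratio (larger/smaller) = 2.2

The Moon, by a factor of ≈ 2.2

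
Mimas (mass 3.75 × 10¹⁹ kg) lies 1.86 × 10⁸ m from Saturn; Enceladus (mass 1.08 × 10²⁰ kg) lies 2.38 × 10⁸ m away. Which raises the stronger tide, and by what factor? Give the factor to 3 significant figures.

Enceladus, by a factor of ≈ 1.37

The tide-raising term goes as M/d³ (the gradient of a 1/d² field).
Mimas: (3.75 × 10¹⁹) / (1.86 × 10⁸)³ = 5.828 × 10⁻⁶
Enceladus: (1.08 × 10²⁰) / (2.38 × 10⁸)³ = 8.011 × 10⁻⁶
Ratio (larger/smaller) = 1.37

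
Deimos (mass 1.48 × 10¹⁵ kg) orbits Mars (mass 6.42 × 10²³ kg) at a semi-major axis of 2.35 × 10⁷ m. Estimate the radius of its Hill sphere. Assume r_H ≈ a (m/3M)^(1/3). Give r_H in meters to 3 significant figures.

r_H ≈ a (m/3M)^(1/3)
    = (2.35 × 10⁷) × (1.48 × 10¹⁵ / (3 × 6.42 × 10²³))^(1/3)
    = 2.15 × 10⁴ m

2.15 × 10⁴ m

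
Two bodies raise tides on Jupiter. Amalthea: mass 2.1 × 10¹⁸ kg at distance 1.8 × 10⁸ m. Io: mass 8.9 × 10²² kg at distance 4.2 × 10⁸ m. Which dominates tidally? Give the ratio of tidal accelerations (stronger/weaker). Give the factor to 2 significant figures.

Io, by a factor of ≈ 3300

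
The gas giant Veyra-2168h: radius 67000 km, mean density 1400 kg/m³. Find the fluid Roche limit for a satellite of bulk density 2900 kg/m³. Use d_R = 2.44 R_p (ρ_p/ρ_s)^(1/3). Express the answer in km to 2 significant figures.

d_R = 2.44 × 67000 km × (1400/2900)^(1/3)
    = 1.3 × 10⁵ km

1.3 × 10⁵ km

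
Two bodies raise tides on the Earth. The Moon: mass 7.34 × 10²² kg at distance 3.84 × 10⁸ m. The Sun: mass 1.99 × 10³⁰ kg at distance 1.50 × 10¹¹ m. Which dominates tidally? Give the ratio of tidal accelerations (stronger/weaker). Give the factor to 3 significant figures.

Compare M/d³ for the two perturbers:
The Moon: (7.34 × 10²²) / (3.84 × 10⁸)³ = 1.296 × 10⁻³
The Sun: (1.99 × 10³⁰) / (1.50 × 10¹¹)³ = 5.896 × 10⁻⁴
Ratio (larger/smaller) = 2.20

The Moon, by a factor of ≈ 2.20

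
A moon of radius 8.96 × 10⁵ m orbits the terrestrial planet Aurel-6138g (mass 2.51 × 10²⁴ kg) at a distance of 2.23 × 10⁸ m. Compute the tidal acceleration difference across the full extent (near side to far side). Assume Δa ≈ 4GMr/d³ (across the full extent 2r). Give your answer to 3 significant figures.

a_tidal = 4GMr/d³
        = 4 × (6.674 × 10⁻¹¹) × (2.51 × 10²⁴) × (8.96 × 10⁵) / (2.23 × 10⁸)³
        = 5.41 × 10⁻⁵ m/s²

5.41 × 10⁻⁵ m/s²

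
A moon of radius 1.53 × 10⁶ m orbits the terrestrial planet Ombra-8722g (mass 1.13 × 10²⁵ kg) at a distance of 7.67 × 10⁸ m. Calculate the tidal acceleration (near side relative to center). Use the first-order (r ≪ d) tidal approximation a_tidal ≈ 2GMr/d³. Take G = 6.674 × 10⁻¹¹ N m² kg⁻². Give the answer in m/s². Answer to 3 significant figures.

5.11 × 10⁻⁶ m/s²

a_tidal = 2GMr/d³
        = 2 × (6.674 × 10⁻¹¹) × (1.13 × 10²⁵) × (1.53 × 10⁶) / (7.67 × 10⁸)³
        = 5.11 × 10⁻⁶ m/s²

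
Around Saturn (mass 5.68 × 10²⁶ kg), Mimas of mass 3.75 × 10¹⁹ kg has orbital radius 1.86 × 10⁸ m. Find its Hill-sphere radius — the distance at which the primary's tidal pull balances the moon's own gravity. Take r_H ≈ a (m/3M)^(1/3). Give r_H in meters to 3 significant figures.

5.21 × 10⁵ m

r_H ≈ a (m/3M)^(1/3)
    = (1.86 × 10⁸) × (3.75 × 10¹⁹ / (3 × 5.68 × 10²⁶))^(1/3)
    = 5.21 × 10⁵ m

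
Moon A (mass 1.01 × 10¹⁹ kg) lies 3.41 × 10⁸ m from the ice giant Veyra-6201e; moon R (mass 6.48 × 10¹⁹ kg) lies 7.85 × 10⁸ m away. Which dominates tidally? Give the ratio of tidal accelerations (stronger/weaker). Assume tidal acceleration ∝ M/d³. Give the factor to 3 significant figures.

Moon A, by a factor of ≈ 1.90

The tide-raising term goes as M/d³ (the gradient of a 1/d² field).
Moon A: (1.01 × 10¹⁹) / (3.41 × 10⁸)³ = 2.547 × 10⁻⁷
Moon R: (6.48 × 10¹⁹) / (7.85 × 10⁸)³ = 1.340 × 10⁻⁷
Ratio (larger/smaller) = 1.90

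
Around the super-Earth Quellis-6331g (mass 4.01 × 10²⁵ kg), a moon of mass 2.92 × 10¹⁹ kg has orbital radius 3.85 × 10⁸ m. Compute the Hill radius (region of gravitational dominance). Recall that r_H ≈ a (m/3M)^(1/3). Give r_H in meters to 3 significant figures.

2.40 × 10⁶ m

r_H ≈ a (m/3M)^(1/3)
    = (3.85 × 10⁸) × (2.92 × 10¹⁹ / (3 × 4.01 × 10²⁵))^(1/3)
    = 2.40 × 10⁶ m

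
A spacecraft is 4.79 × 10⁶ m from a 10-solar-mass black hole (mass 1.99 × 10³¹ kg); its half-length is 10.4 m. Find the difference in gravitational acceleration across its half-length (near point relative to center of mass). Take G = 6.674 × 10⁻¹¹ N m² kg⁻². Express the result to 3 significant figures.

Δg = 2GMr/d³
   = 2 × (6.674 × 10⁻¹¹) × (1.99 × 10³¹) × (10.4) / (4.79 × 10⁶)³
   = 2.51 × 10² m/s²

2.51 × 10² m/s²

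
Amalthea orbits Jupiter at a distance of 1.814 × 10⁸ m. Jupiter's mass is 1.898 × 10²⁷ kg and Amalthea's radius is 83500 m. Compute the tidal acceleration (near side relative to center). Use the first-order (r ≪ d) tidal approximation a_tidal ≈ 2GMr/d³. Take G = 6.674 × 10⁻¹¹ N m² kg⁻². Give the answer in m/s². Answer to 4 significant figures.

3.544 × 10⁻³ m/s²

a_tidal = 2GMr/d³
        = 2 × (6.674 × 10⁻¹¹) × (1.898 × 10²⁷) × (83500) / (1.814 × 10⁸)³
        = 3.544 × 10⁻³ m/s²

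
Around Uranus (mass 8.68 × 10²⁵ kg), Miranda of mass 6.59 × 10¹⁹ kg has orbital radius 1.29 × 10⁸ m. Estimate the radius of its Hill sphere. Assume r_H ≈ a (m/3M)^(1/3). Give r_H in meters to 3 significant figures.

8.16 × 10⁵ m

r_H ≈ a (m/3M)^(1/3)
    = (1.29 × 10⁸) × (6.59 × 10¹⁹ / (3 × 8.68 × 10²⁵))^(1/3)
    = 8.16 × 10⁵ m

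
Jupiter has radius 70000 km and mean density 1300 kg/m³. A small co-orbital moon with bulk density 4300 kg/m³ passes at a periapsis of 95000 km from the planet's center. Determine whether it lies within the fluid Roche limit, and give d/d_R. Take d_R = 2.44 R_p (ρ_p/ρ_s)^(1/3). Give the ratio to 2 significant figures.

d_R = 2.44 × (70000 km) × (1300/4300)^(1/3) = 1.146 × 10⁵ km
d/d_R = (95000) / (1.146 × 10⁵) = 0.83
Since d/d_R < 1, the body is inside the Roche limit.

inside; d/d_R ≈ 0.83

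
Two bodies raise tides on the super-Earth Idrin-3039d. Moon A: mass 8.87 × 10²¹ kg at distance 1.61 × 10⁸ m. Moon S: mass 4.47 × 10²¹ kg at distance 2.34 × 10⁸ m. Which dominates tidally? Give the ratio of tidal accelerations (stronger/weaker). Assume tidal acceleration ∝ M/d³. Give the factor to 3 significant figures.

Moon A, by a factor of ≈ 6.09

Tidal stretch scales as M/d³; compute that for each body.
Moon A: (8.87 × 10²¹) / (1.61 × 10⁸)³ = 2.125 × 10⁻³
Moon S: (4.47 × 10²¹) / (2.34 × 10⁸)³ = 3.489 × 10⁻⁴
Ratio (larger/smaller) = 6.09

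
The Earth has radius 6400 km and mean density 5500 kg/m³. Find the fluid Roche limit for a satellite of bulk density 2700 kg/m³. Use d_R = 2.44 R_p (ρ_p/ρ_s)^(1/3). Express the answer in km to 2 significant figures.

20000 km

d_R = 2.44 × 6400 km × (5500/2700)^(1/3)
    = 20000 km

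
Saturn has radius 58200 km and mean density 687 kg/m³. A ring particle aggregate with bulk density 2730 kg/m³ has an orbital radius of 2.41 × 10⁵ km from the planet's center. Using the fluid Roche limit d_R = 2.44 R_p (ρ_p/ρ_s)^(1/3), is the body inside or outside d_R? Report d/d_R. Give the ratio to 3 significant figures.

d_R = 2.44 × (58200 km) × (687/2730)^(1/3) = 89660 km
d/d_R = (2.41 × 10⁵) / (89660) = 2.69
Since d/d_R > 1, the body is outside the Roche limit.

outside; d/d_R ≈ 2.69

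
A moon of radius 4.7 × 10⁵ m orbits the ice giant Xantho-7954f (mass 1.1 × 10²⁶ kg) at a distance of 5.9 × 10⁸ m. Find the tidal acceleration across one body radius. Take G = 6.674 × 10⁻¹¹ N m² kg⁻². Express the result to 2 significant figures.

3.4 × 10⁻⁵ m/s²

Δa = 2GMr/d³
   = 2 × (6.674 × 10⁻¹¹) × (1.1 × 10²⁶) × (4.7 × 10⁵) / (5.9 × 10⁸)³
   = 3.4 × 10⁻⁵ m/s²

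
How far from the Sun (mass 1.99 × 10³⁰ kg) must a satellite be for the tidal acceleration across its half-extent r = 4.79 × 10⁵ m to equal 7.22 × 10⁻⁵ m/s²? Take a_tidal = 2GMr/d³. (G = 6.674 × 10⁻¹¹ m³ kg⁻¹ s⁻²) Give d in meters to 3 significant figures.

1.21 × 10¹⁰ m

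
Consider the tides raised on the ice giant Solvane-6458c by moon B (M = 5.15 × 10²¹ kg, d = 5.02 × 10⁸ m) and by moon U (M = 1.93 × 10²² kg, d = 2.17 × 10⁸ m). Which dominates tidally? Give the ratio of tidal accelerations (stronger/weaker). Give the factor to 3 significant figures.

Moon U, by a factor of ≈ 46.4

Tidal stretch scales as M/d³; compute that for each body.
Moon B: (5.15 × 10²¹) / (5.02 × 10⁸)³ = 4.071 × 10⁻⁵
Moon U: (1.93 × 10²²) / (2.17 × 10⁸)³ = 1.889 × 10⁻³
Ratio (larger/smaller) = 46.4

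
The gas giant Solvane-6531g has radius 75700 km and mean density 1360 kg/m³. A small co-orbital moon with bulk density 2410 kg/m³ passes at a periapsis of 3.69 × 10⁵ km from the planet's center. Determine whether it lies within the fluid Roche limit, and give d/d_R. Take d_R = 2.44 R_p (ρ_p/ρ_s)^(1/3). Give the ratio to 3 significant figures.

outside; d/d_R ≈ 2.42

d_R = 2.44 × (75700 km) × (1360/2410)^(1/3) = 1.526 × 10⁵ km
d/d_R = (3.69 × 10⁵) / (1.526 × 10⁵) = 2.42
Since d/d_R > 1, the body is outside the Roche limit.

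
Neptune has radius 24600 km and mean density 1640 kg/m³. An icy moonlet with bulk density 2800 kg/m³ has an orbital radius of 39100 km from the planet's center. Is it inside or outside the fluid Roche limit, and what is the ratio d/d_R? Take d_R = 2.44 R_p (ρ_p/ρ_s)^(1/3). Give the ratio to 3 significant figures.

inside; d/d_R ≈ 0.779

d_R = 2.44 × (24600 km) × (1640/2800)^(1/3) = 50220 km
d/d_R = (39100) / (50220) = 0.779
Since d/d_R < 1, the body is inside the Roche limit.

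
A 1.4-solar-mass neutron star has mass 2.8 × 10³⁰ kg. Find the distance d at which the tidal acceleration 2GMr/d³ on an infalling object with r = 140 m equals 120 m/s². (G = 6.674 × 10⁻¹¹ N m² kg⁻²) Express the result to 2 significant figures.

2GMr/d³ = a_tidal  ⇒  d = (2GMr / a_tidal)^(1/3)
d = (2 × 6.674×10⁻¹¹ × (2.8 × 10³⁰) × (140) / (120))^(1/3)
  = 7.6 × 10⁶ m

7.6 × 10⁶ m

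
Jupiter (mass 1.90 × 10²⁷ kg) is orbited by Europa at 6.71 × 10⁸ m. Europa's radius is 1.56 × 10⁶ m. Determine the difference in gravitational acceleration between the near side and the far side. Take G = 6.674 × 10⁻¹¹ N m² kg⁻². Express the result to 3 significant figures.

Δa = 4GMr/d³
   = 4 × (6.674 × 10⁻¹¹) × (1.90 × 10²⁷) × (1.56 × 10⁶) / (6.71 × 10⁸)³
   = 2.62 × 10⁻³ m/s²

2.62 × 10⁻³ m/s²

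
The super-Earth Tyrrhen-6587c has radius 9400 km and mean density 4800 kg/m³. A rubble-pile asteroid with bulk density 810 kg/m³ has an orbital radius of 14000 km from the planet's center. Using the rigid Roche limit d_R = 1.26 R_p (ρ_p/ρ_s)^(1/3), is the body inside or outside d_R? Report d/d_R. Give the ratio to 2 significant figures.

inside; d/d_R ≈ 0.65

d_R = 1.26 × (9400 km) × (4800/810)^(1/3) = 21430 km
d/d_R = (14000) / (21430) = 0.65
Since d/d_R < 1, the body is inside the Roche limit.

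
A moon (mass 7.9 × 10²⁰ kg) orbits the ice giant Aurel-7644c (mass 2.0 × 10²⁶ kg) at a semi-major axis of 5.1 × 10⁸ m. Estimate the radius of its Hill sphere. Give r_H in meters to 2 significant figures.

r_H ≈ a (m/3M)^(1/3)
    = (5.1 × 10⁸) × (7.9 × 10²⁰ / (3 × 2.0 × 10²⁶))^(1/3)
    = 5.6 × 10⁶ m

5.6 × 10⁶ m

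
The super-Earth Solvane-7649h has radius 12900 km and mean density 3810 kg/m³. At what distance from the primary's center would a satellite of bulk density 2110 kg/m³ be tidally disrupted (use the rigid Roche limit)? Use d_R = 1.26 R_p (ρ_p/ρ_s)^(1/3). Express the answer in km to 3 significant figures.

d_R = 1.26 × 12900 km × (3810/2110)^(1/3)
    = 19800 km

19800 km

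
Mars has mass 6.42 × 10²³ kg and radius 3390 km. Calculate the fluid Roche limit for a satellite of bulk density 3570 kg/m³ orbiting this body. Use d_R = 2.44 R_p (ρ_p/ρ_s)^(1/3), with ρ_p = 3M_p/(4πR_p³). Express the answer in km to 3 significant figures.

ρ_p = 3M_p/(4πR_p³) = 3 × (6.42 × 10²³) / (4π × (3.39 × 10⁶ m)³) = 3930 kg/m³
d_R = 2.44 × 3390 km × (3930/3570)^(1/3)
    = 8540 km

8540 km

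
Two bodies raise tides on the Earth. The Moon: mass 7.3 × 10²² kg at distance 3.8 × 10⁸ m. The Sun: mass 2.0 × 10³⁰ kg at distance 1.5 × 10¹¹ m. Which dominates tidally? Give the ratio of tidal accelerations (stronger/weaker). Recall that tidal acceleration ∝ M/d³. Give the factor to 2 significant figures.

The Moon, by a factor of ≈ 2.2

The tide-raising term goes as M/d³ (the gradient of a 1/d² field).
The Moon: (7.3 × 10²²) / (3.8 × 10⁸)³ = 1.330 × 10⁻³
The Sun: (2.0 × 10³⁰) / (1.5 × 10¹¹)³ = 5.926 × 10⁻⁴
Ratio (larger/smaller) = 2.2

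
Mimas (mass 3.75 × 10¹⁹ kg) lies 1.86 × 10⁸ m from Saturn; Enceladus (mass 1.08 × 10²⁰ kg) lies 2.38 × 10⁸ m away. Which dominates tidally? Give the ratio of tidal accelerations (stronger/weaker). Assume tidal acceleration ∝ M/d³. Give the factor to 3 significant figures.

Enceladus, by a factor of ≈ 1.37

Tidal stretch scales as M/d³; compute that for each body.
Mimas: (3.75 × 10¹⁹) / (1.86 × 10⁸)³ = 5.828 × 10⁻⁶
Enceladus: (1.08 × 10²⁰) / (2.38 × 10⁸)³ = 8.011 × 10⁻⁶
Ratio (larger/smaller) = 1.37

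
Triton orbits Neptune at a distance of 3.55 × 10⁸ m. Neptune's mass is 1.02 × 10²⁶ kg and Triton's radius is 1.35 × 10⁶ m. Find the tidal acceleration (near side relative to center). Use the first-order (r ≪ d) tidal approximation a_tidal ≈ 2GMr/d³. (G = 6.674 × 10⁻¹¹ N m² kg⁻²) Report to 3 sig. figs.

4.11 × 10⁻⁴ m/s²

Δa = 2GMr/d³
   = 2 × (6.674 × 10⁻¹¹) × (1.02 × 10²⁶) × (1.35 × 10⁶) / (3.55 × 10⁸)³
   = 4.11 × 10⁻⁴ m/s²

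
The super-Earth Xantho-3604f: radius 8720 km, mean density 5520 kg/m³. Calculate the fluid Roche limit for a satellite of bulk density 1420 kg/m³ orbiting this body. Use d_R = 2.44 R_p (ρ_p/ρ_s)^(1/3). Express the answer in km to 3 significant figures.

d_R = 2.44 × 8720 km × (5520/1420)^(1/3)
    = 33500 km

33500 km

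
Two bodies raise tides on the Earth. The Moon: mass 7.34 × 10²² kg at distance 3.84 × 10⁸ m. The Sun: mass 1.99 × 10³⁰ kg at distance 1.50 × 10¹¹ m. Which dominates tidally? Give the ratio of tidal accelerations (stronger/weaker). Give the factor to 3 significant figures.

The tide-raising term goes as M/d³ (the gradient of a 1/d² field).
The Moon: (7.34 × 10²²) / (3.84 × 10⁸)³ = 1.296 × 10⁻³
The Sun: (1.99 × 10³⁰) / (1.50 × 10¹¹)³ = 5.896 × 10⁻⁴
Ratio (larger/smaller) = 2.20

The Moon, by a factor of ≈ 2.20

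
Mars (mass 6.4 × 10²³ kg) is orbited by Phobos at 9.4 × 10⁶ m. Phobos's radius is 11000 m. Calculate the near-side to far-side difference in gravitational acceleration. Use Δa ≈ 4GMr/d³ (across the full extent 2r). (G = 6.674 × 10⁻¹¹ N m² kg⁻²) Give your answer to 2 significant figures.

Δg = 4GMr/d³
   = 4 × (6.674 × 10⁻¹¹) × (6.4 × 10²³) × (11000) / (9.4 × 10⁶)³
   = 2.3 × 10⁻³ m/s²

2.3 × 10⁻³ m/s²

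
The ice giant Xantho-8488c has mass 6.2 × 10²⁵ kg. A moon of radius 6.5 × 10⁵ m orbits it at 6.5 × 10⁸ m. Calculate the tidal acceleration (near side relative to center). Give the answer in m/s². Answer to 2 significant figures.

Since r ≪ d, expand the inverse-square field across one radius to get the leading 2GMr/d³ term.
a_tidal = 2GMr/d³
        = 2 × (6.674 × 10⁻¹¹) × (6.2 × 10²⁵) × (6.5 × 10⁵) / (6.5 × 10⁸)³
        = 2.0 × 10⁻⁵ m/s²

2.0 × 10⁻⁵ m/s²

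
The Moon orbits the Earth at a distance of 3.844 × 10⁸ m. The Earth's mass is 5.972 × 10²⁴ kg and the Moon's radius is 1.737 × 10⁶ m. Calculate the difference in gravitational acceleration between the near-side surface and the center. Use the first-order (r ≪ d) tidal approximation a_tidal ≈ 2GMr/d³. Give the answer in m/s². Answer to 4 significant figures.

a_tidal = 2GMr/d³
        = 2 × (6.674 × 10⁻¹¹) × (5.972 × 10²⁴) × (1.737 × 10⁶) / (3.844 × 10⁸)³
        = 2.438 × 10⁻⁵ m/s²

2.438 × 10⁻⁵ m/s²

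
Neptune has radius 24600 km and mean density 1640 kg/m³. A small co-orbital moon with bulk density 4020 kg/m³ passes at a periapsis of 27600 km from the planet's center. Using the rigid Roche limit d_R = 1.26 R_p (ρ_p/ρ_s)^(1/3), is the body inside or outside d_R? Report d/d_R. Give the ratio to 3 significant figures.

outside; d/d_R ≈ 1.20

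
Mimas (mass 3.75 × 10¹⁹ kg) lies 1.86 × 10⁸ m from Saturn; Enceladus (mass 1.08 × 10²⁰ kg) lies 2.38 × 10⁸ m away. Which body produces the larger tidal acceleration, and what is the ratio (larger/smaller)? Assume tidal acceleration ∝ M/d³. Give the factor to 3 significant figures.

Enceladus, by a factor of ≈ 1.37

Compare M/d³ for the two perturbers:
Mimas: (3.75 × 10¹⁹) / (1.86 × 10⁸)³ = 5.828 × 10⁻⁶
Enceladus: (1.08 × 10²⁰) / (2.38 × 10⁸)³ = 8.011 × 10⁻⁶
Ratio (larger/smaller) = 1.37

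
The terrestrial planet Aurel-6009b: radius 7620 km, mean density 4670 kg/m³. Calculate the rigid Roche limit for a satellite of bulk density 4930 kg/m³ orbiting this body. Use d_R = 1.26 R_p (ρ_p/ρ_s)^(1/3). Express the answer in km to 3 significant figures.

9430 km

d_R = 1.26 × 7620 km × (4670/4930)^(1/3)
    = 9430 km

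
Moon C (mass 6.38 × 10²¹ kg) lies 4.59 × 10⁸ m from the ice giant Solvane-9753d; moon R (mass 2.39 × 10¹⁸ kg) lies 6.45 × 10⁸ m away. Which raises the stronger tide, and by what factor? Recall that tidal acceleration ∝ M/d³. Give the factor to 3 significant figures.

Tidal acceleration ∝ M/d³, so compare M/d³ for each.
Moon C: (6.38 × 10²¹) / (4.59 × 10⁸)³ = 6.598 × 10⁻⁵
Moon R: (2.39 × 10¹⁸) / (6.45 × 10⁸)³ = 8.907 × 10⁻⁹
Ratio (larger/smaller) = 7410

Moon C, by a factor of ≈ 7410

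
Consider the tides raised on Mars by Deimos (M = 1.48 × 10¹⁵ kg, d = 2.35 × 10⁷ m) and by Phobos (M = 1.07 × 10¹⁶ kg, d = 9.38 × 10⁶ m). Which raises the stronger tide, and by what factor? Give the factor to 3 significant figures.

Tidal acceleration ∝ M/d³, so compare M/d³ for each.
Deimos: (1.48 × 10¹⁵) / (2.35 × 10⁷)³ = 1.140 × 10⁻⁷
Phobos: (1.07 × 10¹⁶) / (9.38 × 10⁶)³ = 1.297 × 10⁻⁵
Ratio (larger/smaller) = 114

Phobos, by a factor of ≈ 114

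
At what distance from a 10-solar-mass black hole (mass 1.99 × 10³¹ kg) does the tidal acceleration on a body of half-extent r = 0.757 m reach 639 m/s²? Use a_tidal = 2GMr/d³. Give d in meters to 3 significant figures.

2GMr/d³ = a_tidal  ⇒  d = (2GMr / a_tidal)^(1/3)
d = (2 × 6.674×10⁻¹¹ × (1.99 × 10³¹) × (0.757) / (639))^(1/3)
  = 1.47 × 10⁶ m

1.47 × 10⁶ m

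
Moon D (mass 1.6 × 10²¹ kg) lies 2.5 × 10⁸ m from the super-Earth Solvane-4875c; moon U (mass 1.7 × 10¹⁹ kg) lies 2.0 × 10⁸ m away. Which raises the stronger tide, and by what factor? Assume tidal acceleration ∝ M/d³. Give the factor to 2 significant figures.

Moon D, by a factor of ≈ 48

Compare M/d³ for the two perturbers:
Moon D: (1.6 × 10²¹) / (2.5 × 10⁸)³ = 1.024 × 10⁻⁴
Moon U: (1.7 × 10¹⁹) / (2.0 × 10⁸)³ = 2.125 × 10⁻⁶
Ratio (larger/smaller) = 48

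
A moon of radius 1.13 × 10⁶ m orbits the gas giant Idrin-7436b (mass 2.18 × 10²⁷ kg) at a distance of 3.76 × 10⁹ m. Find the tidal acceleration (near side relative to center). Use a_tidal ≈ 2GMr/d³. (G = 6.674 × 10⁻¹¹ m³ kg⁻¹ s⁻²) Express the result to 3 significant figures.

6.19 × 10⁻⁶ m/s²

Differencing GM/(d−r)² and GM/d² to first order in r/d gives 2GMr/d³.
Δa = 2GMr/d³
   = 2 × (6.674 × 10⁻¹¹) × (2.18 × 10²⁷) × (1.13 × 10⁶) / (3.76 × 10⁹)³
   = 6.19 × 10⁻⁶ m/s²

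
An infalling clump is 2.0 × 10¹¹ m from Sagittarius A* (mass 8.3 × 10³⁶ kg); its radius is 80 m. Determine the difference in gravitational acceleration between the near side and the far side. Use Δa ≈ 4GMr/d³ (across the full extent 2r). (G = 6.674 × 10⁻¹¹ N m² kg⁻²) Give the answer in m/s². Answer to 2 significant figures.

a_tidal = 4GMr/d³
        = 4 × (6.674 × 10⁻¹¹) × (8.3 × 10³⁶) × (80) / (2.0 × 10¹¹)³
        = 2.2 × 10⁻⁵ m/s²

2.2 × 10⁻⁵ m/s²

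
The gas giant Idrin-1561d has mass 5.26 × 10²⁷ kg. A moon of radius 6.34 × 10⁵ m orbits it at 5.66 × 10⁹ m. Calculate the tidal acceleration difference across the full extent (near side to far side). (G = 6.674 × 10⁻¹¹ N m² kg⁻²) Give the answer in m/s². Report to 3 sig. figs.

4.91 × 10⁻⁶ m/s²

Near-to-far spans 2r, so the tidal difference is twice the near-to-center value: 4GMr/d³.
Δg = 4GMr/d³
   = 4 × (6.674 × 10⁻¹¹) × (5.26 × 10²⁷) × (6.34 × 10⁵) / (5.66 × 10⁹)³
   = 4.91 × 10⁻⁶ m/s²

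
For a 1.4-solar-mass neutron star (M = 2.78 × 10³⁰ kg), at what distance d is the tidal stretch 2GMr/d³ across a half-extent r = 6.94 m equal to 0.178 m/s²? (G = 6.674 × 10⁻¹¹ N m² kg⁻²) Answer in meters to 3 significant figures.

2.44 × 10⁷ m

2GMr/d³ = a_tidal  ⇒  d = (2GMr / a_tidal)^(1/3)
d = (2 × 6.674×10⁻¹¹ × (2.78 × 10³⁰) × (6.94) / (0.178))^(1/3)
  = 2.44 × 10⁷ m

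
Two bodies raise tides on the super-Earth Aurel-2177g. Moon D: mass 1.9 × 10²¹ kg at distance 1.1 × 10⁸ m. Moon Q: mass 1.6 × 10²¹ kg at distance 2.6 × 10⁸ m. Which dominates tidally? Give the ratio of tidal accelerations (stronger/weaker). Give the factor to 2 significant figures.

The tide-raising term goes as M/d³ (the gradient of a 1/d² field).
Moon D: (1.9 × 10²¹) / (1.1 × 10⁸)³ = 1.427 × 10⁻³
Moon Q: (1.6 × 10²¹) / (2.6 × 10⁸)³ = 9.103 × 10⁻⁵
Ratio (larger/smaller) = 16

Moon D, by a factor of ≈ 16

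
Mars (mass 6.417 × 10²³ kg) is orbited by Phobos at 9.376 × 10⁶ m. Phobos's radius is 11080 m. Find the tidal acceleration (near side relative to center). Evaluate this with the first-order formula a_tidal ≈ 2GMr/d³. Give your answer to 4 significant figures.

1.151 × 10⁻³ m/s²

Since r ≪ d, expand the inverse-square field across one radius to get the leading 2GMr/d³ term.
a_tidal = 2GMr/d³
        = 2 × (6.674 × 10⁻¹¹) × (6.417 × 10²³) × (11080) / (9.376 × 10⁶)³
        = 1.151 × 10⁻³ m/s²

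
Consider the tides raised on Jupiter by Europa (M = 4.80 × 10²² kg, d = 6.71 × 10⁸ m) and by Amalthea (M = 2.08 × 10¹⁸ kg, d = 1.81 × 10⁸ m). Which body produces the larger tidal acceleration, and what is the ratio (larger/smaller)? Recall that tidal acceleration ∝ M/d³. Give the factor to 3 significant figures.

Europa, by a factor of ≈ 453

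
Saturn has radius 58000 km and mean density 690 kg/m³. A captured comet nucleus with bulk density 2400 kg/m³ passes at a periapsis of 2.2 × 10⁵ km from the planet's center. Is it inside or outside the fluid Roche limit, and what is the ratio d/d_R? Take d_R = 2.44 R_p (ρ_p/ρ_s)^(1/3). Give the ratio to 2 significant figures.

outside; d/d_R ≈ 2.4

d_R = 2.44 × (58000 km) × (690/2400)^(1/3) = 93400 km
d/d_R = (2.2 × 10⁵) / (93400) = 2.4
Since d/d_R > 1, the body is outside the Roche limit.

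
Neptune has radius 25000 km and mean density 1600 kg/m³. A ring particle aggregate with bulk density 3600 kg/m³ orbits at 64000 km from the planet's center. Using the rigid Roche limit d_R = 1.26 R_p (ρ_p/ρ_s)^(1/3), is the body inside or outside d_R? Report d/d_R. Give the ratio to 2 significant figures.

d_R = 1.26 × (25000 km) × (1600/3600)^(1/3) = 24040 km
d/d_R = (64000) / (24040) = 2.7
Since d/d_R > 1, the body is outside the Roche limit.

outside; d/d_R ≈ 2.7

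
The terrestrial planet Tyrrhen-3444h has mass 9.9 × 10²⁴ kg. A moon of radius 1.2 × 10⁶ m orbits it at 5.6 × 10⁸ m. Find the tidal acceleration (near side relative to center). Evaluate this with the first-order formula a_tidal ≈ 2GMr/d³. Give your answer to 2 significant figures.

9.0 × 10⁻⁶ m/s²

a_tidal = 2GMr/d³
        = 2 × (6.674 × 10⁻¹¹) × (9.9 × 10²⁴) × (1.2 × 10⁶) / (5.6 × 10⁸)³
        = 9.0 × 10⁻⁶ m/s²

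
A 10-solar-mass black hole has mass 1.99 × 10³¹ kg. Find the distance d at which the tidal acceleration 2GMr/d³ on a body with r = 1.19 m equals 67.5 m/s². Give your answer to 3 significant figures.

2GMr/d³ = a_tidal  ⇒  d = (2GMr / a_tidal)^(1/3)
d = (2 × 6.674×10⁻¹¹ × (1.99 × 10³¹) × (1.19) / (67.5))^(1/3)
  = 3.60 × 10⁶ m

3.60 × 10⁶ m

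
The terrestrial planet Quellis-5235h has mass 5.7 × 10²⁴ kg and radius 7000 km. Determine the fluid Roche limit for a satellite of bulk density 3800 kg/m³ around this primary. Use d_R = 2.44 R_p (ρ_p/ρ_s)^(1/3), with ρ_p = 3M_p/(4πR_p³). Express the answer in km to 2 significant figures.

ρ_p = 3M_p/(4πR_p³) = 3 × (5.7 × 10²⁴) / (4π × (7.0 × 10⁶ m)³) = 4000 kg/m³
d_R = 2.44 × 7000 km × (4000/3800)^(1/3)
    = 17000 km

17000 km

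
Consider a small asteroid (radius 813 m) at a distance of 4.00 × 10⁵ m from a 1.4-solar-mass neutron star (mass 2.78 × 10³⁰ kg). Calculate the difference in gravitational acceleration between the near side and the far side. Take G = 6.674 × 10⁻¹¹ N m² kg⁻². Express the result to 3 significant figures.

9.43 × 10⁶ m/s²

a_tidal = 4GMr/d³
        = 4 × (6.674 × 10⁻¹¹) × (2.78 × 10³⁰) × (813) / (4.00 × 10⁵)³
        = 9.43 × 10⁶ m/s²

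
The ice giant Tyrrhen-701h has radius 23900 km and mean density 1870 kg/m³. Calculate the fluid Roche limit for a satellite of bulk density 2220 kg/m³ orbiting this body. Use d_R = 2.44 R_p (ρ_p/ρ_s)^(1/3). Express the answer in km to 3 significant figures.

55100 km

d_R = 2.44 × 23900 km × (1870/2220)^(1/3)
    = 55100 km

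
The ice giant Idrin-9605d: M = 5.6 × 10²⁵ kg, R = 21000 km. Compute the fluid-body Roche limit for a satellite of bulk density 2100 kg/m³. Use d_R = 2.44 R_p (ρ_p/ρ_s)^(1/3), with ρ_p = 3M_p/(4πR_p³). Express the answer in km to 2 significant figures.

ρ_p = 3M_p/(4πR_p³) = 3 × (5.6 × 10²⁵) / (4π × (2.1 × 10⁷ m)³) = 1400 kg/m³
d_R = 2.44 × 21000 km × (1400/2100)^(1/3)
    = 45000 km

45000 km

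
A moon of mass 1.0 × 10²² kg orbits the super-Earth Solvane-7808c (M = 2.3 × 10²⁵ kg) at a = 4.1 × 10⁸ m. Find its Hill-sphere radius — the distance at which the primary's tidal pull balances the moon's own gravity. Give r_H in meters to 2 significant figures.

r_H ≈ a (m/3M)^(1/3)
    = (4.1 × 10⁸) × (1.0 × 10²² / (3 × 2.3 × 10²⁵))^(1/3)
    = 2.2 × 10⁷ m

2.2 × 10⁷ m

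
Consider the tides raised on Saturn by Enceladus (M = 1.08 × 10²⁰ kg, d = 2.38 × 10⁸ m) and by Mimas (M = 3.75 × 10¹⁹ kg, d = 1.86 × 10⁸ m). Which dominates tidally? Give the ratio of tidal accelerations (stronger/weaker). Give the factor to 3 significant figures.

Enceladus, by a factor of ≈ 1.37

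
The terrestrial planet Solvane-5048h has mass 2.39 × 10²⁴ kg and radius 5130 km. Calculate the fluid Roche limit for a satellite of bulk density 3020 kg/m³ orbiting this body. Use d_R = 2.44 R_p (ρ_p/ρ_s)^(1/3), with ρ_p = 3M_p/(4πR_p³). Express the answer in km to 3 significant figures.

14000 km

ρ_p = 3M_p/(4πR_p³) = 3 × (2.39 × 10²⁴) / (4π × (5.13 × 10⁶ m)³) = 4230 kg/m³
d_R = 2.44 × 5130 km × (4230/3020)^(1/3)
    = 14000 km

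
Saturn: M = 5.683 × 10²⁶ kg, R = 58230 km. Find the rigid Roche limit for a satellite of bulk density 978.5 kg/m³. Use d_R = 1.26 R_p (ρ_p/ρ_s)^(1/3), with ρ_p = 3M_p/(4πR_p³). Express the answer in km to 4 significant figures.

65210 km

ρ_p = 3M_p/(4πR_p³) = 3 × (5.683 × 10²⁶) / (4π × (5.823 × 10⁷ m)³) = 687.1 kg/m³
d_R = 1.26 × 58230 km × (687.1/978.5)^(1/3)
    = 65210 km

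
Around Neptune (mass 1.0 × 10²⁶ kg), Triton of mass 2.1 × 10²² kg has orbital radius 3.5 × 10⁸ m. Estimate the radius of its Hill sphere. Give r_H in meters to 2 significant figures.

1.4 × 10⁷ m

r_H ≈ a (m/3M)^(1/3)
    = (3.5 × 10⁸) × (2.1 × 10²² / (3 × 1.0 × 10²⁶))^(1/3)
    = 1.4 × 10⁷ m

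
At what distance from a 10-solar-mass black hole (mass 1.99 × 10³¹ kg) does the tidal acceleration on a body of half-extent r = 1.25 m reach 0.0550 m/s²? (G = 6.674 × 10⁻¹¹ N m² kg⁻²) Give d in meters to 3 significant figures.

2GMr/d³ = a_tidal  ⇒  d = (2GMr / a_tidal)^(1/3)
d = (2 × 6.674×10⁻¹¹ × (1.99 × 10³¹) × (1.25) / (0.0550))^(1/3)
  = 3.92 × 10⁷ m

3.92 × 10⁷ m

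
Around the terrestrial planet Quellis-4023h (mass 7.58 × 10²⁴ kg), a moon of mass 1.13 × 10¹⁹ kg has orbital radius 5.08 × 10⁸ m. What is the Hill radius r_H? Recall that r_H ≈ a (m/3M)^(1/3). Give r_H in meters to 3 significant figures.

r_H ≈ a (m/3M)^(1/3)
    = (5.08 × 10⁸) × (1.13 × 10¹⁹ / (3 × 7.58 × 10²⁴))^(1/3)
    = 4.02 × 10⁶ m

4.02 × 10⁶ m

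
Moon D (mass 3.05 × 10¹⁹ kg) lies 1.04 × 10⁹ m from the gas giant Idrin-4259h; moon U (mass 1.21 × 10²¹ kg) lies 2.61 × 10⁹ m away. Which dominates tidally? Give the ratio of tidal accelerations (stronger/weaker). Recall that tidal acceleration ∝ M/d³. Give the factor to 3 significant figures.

Moon U, by a factor of ≈ 2.51

Compare M/d³ for the two perturbers:
Moon D: (3.05 × 10¹⁹) / (1.04 × 10⁹)³ = 2.711 × 10⁻⁸
Moon U: (1.21 × 10²¹) / (2.61 × 10⁹)³ = 6.806 × 10⁻⁸
Ratio (larger/smaller) = 2.51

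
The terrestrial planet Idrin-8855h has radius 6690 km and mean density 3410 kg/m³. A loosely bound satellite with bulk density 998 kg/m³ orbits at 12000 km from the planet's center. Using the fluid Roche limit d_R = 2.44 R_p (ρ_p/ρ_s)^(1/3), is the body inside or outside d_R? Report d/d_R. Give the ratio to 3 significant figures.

d_R = 2.44 × (6690 km) × (3410/998)^(1/3) = 24590 km
d/d_R = (12000) / (24590) = 0.488
Since d/d_R < 1, the body is inside the Roche limit.

inside; d/d_R ≈ 0.488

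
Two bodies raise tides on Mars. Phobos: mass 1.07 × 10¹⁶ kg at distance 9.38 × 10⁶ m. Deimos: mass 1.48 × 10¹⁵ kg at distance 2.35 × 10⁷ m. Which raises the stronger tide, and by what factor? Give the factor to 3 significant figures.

Phobos, by a factor of ≈ 114

Tidal acceleration ∝ M/d³, so compare M/d³ for each.
Phobos: (1.07 × 10¹⁶) / (9.38 × 10⁶)³ = 1.297 × 10⁻⁵
Deimos: (1.48 × 10¹⁵) / (2.35 × 10⁷)³ = 1.140 × 10⁻⁷
Ratio (larger/smaller) = 114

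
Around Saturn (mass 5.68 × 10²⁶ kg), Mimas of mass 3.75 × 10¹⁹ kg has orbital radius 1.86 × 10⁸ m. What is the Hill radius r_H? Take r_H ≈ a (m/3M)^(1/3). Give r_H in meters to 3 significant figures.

5.21 × 10⁵ m

r_H ≈ a (m/3M)^(1/3)
    = (1.86 × 10⁸) × (3.75 × 10¹⁹ / (3 × 5.68 × 10²⁶))^(1/3)
    = 5.21 × 10⁵ m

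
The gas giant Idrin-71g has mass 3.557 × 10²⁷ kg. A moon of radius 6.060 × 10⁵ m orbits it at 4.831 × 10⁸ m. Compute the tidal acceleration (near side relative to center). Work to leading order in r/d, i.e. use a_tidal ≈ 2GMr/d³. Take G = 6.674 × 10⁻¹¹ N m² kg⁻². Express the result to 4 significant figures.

2.552 × 10⁻³ m/s²

Since r ≪ d, expand the inverse-square field across one radius to get the leading 2GMr/d³ term.
Δg = 2GMr/d³
   = 2 × (6.674 × 10⁻¹¹) × (3.557 × 10²⁷) × (6.060 × 10⁵) / (4.831 × 10⁸)³
   = 2.552 × 10⁻³ m/s²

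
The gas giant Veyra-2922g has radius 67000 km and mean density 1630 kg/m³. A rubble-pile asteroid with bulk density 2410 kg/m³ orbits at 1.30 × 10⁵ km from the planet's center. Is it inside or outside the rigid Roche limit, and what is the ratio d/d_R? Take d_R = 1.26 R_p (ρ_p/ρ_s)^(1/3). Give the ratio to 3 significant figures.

outside; d/d_R ≈ 1.75

d_R = 1.26 × (67000 km) × (1630/2410)^(1/3) = 74100 km
d/d_R = (1.30 × 10⁵) / (74100) = 1.75
Since d/d_R > 1, the body is outside the Roche limit.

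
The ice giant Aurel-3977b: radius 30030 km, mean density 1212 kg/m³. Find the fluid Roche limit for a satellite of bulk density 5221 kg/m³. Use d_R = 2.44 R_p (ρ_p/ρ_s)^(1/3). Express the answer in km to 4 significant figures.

45030 km

d_R = 2.44 × 30030 km × (1212/5221)^(1/3)
    = 45030 km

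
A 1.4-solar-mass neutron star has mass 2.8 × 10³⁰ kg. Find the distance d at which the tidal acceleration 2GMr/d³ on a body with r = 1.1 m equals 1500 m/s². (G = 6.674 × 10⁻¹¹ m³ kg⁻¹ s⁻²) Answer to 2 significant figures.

2GMr/d³ = a_tidal  ⇒  d = (2GMr / a_tidal)^(1/3)
d = (2 × 6.674×10⁻¹¹ × (2.8 × 10³⁰) × (1.1) / (1500))^(1/3)
  = 6.5 × 10⁵ m

6.5 × 10⁵ m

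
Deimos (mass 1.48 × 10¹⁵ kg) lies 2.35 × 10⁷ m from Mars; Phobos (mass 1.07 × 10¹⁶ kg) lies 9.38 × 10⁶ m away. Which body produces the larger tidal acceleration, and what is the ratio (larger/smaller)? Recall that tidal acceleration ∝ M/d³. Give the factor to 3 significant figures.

Phobos, by a factor of ≈ 114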